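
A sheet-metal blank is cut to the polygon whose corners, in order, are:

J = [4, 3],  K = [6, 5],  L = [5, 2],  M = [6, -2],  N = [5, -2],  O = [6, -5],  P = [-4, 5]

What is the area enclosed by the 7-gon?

35

Σ = (2) + (-13) + (-22) + (-2) + (-13) + (10) + (-32) = -70
Area = |Σ|/2 = 35.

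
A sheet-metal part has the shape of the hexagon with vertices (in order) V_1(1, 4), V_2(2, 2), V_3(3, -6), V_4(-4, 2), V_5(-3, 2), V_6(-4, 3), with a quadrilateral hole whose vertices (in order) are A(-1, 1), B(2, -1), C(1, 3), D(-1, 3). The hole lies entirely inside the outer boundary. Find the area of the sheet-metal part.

25

Outer boundary:
Apply Gauss's area formula: 2A = Σ (x_i·y_{i+1} − x_{i+1}·y_i), indices taken mod 6.
Cross-terms: -6, -18, -18, -2, -1, -19  ⇒  Σ = -64
Area = |Σ|/2 = 32.
Hole:
Σ = (-1) + (7) + (6) + (2) = 14
Area = |Σ|/2 = 7.
Net area = 32 − 7 = 25.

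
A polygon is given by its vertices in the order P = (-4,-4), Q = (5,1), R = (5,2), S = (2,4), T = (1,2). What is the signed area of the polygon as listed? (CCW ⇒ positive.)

Apply Gauss's area formula: 2A = Σ (x_i·y_{i+1} − x_{i+1}·y_i), indices taken mod 5.
P→Q: (-4)(1) − (5)(-4) = 16
Q→R: (5)(2) − (5)(1) = 5
R→S: (5)(4) − (2)(2) = 16
S→T: (2)(2) − (1)(4) = 0
T→P: (1)(-4) − (-4)(2) = 4
Σ = 41
Signed area = Σ/2 = 20.5 (positive ⇒ counter-clockwise traversal).

20.5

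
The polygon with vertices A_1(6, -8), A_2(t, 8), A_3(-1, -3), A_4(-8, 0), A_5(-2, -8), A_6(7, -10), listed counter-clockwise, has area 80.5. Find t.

The doubled signed area Σ (x_i y_{i+1} − x_{i+1} y_i) is linear in t.
With t=0 it equals 176; the coefficient of t is 5 (from the two edges through A_2).
So 5·t + 176 = 2·80.5 = 161 ⇒ t = -3.

-3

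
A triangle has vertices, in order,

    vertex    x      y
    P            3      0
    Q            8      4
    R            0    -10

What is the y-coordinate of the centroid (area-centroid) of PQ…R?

-2

Apply the shoelace (surveyor's) formula. First the cross-terms c_i = x_i·y_{i+1} − x_{i+1}·y_i:
  12, -80, 30  ⇒  2A = -38, A = -19.
Then Σ (y_i + y_{i+1})·c_i = 228, so ȳ = 228 / (6·(-19)) = -2.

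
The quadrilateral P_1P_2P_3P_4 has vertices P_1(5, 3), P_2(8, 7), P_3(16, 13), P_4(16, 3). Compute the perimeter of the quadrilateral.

|P_1P_2| = √((3)² + (4)²) = √25 = 5
|P_2P_3| = √((8)² + (6)²) = √100 = 10
|P_3P_4| = √((0)² + (-10)²) = √100 = 10
|P_4P_1| = √((-11)² + (0)²) = √121 = 11
Perimeter = 5 + 10 + 10 + 11 = 36.

36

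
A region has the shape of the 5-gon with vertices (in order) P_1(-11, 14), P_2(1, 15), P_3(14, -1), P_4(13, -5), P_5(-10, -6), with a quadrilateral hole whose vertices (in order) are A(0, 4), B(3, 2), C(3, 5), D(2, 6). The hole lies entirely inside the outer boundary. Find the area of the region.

384

Outer boundary:
Σ = (-179) + (-211) + (-57) + (-128) + (-206) = -781
Area = |Σ|/2 = 390.5.
Hole:
Apply the shoelace formula: 2A = Σ (x_i·y_{i+1} − x_{i+1}·y_i), indices taken mod 4.
Σ = (-12) + (9) + (8) + (8) = 13
Area = |Σ|/2 = 6.5.
Net area = 390.5 − 6.5 = 384.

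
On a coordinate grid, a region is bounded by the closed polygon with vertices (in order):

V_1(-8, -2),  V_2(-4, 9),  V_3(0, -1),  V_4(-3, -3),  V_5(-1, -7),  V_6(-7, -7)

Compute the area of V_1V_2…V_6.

Apply Gauss's area formula: 2A = Σ (x_i·y_{i+1} − x_{i+1}·y_i), indices taken mod 6.
V_1→V_2: (-8)(9) − (-4)(-2) = -80
V_2→V_3: (-4)(-1) − (0)(9) = 4
V_3→V_4: (0)(-3) − (-3)(-1) = -3
V_4→V_5: (-3)(-7) − (-1)(-3) = 18
V_5→V_6: (-1)(-7) − (-7)(-7) = -42
V_6→V_1: (-7)(-2) − (-8)(-7) = -42
Σ = -145
Area = |Σ|/2 = 72.5.

72.5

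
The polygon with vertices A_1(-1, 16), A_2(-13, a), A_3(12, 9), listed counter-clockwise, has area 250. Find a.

The doubled signed area Σ (x_i y_{i+1} − x_{i+1} y_i) is linear in a.
With a=0 it equals 292; the coefficient of a is -13 (from the two edges through A_2).
So -13·a + 292 = 2·250 = 500 ⇒ a = -16.

-16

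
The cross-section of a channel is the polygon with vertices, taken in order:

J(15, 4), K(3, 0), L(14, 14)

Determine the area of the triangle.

62

Apply the shoelace formula: 2A = Σ (x_i·y_{i+1} − x_{i+1}·y_i), indices taken mod 3.
J→K: (15)(0) − (3)(4) = -12
K→L: (3)(14) − (14)(0) = 42
L→J: (14)(4) − (15)(14) = -154
Σ = -124
Area = |Σ|/2 = 62.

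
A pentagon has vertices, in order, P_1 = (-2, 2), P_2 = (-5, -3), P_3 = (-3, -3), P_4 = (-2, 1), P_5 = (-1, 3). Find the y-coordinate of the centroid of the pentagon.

-17/18

Apply the shoelace formula. First the cross-terms c_i = x_i·y_{i+1} − x_{i+1}·y_i:
  16, 6, -9, -5, 4  ⇒  2A = 12, A = 6.
Then Σ (y_i + y_{i+1})·c_i = -34, so ȳ = -34 / (6·6) = -17/18.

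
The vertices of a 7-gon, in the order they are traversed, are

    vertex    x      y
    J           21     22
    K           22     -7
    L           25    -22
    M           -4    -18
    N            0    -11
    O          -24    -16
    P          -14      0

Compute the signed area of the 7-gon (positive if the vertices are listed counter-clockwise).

Σ = (-631) + (-309) + (-538) + (44) + (-264) + (-224) + (-308) = -2230
Signed area = Σ/2 = -1115 (negative ⇒ clockwise traversal).

-1115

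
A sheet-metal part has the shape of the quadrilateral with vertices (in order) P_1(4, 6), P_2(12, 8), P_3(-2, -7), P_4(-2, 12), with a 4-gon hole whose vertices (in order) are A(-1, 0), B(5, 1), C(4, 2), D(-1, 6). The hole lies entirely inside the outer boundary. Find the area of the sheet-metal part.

Outer boundary:
Σ = (-40) + (-68) + (-38) + (-60) = -206
Area = |Σ|/2 = 103.
Hole:
Σ = (-1) + (6) + (26) + (6) = 37
Area = |Σ|/2 = 18.5.
Net area = 103 − 18.5 = 84.5.

84.5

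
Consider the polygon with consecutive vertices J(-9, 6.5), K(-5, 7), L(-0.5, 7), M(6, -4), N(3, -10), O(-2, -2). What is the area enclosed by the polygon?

J→K: (-9)(7) − (-5)(6.5) = -30.5
K→L: (-5)(7) − (-0.5)(7) = -31.5
L→M: (-0.5)(-4) − (6)(7) = -40
M→N: (6)(-10) − (3)(-4) = -48
N→O: (3)(-2) − (-2)(-10) = -26
O→J: (-2)(6.5) − (-9)(-2) = -31
Σ = -207
Area = |Σ|/2 = 103.5.

103.5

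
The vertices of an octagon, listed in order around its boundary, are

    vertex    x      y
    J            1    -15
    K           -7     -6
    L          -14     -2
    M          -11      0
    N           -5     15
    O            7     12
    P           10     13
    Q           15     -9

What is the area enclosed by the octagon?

Σ = (-111) + (-70) + (-22) + (-165) + (-165) + (-29) + (-285) + (-216) = -1063
Area = |Σ|/2 = 531.5.

531.5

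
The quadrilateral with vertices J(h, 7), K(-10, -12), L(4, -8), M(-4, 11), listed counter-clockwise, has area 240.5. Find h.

The doubled signed area Σ (x_i y_{i+1} − x_{i+1} y_i) is linear in h.
With h=0 it equals 182; the coefficient of h is -23 (from the two edges through J).
So -23·h + 182 = 2·240.5 = 481 ⇒ h = -13.

-13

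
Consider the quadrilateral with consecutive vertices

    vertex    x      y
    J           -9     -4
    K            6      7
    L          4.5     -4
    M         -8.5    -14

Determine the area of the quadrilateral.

Apply the surveyor's formula: 2A = Σ (x_i·y_{i+1} − x_{i+1}·y_i), indices taken mod 4.
Σ = (-39) + (-55.5) + (-97) + (-92) = -283.5
Area = |Σ|/2 = 141.75.

141.75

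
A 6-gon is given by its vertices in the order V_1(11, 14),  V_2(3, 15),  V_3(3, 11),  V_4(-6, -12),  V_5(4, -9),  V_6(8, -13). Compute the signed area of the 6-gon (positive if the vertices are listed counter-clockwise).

259

Cross-terms: 123, -12, 30, 102, 20, 255  ⇒  Σ = 518
Signed area = Σ/2 = 259 (positive ⇒ counter-clockwise traversal).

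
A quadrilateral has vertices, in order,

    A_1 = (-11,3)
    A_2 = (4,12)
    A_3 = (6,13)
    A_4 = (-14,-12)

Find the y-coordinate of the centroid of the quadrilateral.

Apply the surveyor's formula. First the cross-terms c_i = x_i·y_{i+1} − x_{i+1}·y_i:
  -144, -20, 110, -174  ⇒  2A = -228, A = -114.
Then Σ (y_i + y_{i+1})·c_i = -984, so ȳ = -984 / (6·(-114)) = 82/57.

82/57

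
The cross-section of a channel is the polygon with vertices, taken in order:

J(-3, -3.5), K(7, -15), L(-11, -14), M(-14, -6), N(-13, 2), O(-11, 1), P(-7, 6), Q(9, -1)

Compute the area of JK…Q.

280.5

Σ = (69.5) + (-263) + (-130) + (-106) + (9) + (-59) + (-47) + (-34.5) = -561
Area = |Σ|/2 = 280.5.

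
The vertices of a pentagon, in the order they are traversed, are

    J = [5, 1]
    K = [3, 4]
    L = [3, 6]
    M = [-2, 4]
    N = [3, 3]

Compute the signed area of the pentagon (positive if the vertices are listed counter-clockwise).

Apply the shoelace formula: 2A = Σ (x_i·y_{i+1} − x_{i+1}·y_i), indices taken mod 5.
J→K: (5)(4) − (3)(1) = 17
K→L: (3)(6) − (3)(4) = 6
L→M: (3)(4) − (-2)(6) = 24
M→N: (-2)(3) − (3)(4) = -18
N→J: (3)(1) − (5)(3) = -12
Σ = 17
Signed area = Σ/2 = 8.5 (positive ⇒ counter-clockwise traversal).

8.5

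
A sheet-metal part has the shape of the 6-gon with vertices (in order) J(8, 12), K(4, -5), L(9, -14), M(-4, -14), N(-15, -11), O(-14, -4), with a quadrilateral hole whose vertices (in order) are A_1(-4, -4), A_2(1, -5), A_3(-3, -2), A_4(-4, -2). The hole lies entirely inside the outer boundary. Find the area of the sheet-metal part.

Outer boundary:
Apply Gauss's area formula: 2A = Σ (x_i·y_{i+1} − x_{i+1}·y_i), indices taken mod 6.
Σ = (-88) + (-11) + (-182) + (-166) + (-94) + (-136) = -677
Area = |Σ|/2 = 338.5.
Hole:
Apply Gauss's area formula: 2A = Σ (x_i·y_{i+1} − x_{i+1}·y_i), indices taken mod 4.
Σ = (24) + (-17) + (-2) + (8) = 13
Area = |Σ|/2 = 6.5.
Net area = 338.5 − 6.5 = 332.

332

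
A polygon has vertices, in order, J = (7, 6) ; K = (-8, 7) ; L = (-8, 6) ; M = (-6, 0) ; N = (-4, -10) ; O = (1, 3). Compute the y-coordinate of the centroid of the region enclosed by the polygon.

Apply the surveyor's formula. First the cross-terms c_i = x_i·y_{i+1} − x_{i+1}·y_i:
  97, 8, 36, 60, -2, -15  ⇒  2A = 184, A = 92.
Then Σ (y_i + y_{i+1})·c_i = 860, so ȳ = 860 / (6·92) = 215/138.

215/138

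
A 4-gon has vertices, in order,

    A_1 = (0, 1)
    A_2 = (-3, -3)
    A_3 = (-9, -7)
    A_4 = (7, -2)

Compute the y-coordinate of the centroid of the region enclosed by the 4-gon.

Apply Gauss's area formula. First the cross-terms c_i = x_i·y_{i+1} − x_{i+1}·y_i:
  3, -6, 67, 7  ⇒  2A = 71, A = 35.5.
Then Σ (y_i + y_{i+1})·c_i = -556, so ȳ = -556 / (6·35.5) = -556/213.

-556/213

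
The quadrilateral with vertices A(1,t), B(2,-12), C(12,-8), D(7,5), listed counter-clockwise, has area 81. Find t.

Write out the shoelace sum; only the two edges meeting at A involve t:
2·Area = [(7·t − 1·5) + (1·(-12) − 2·t)] + 244
       = 5·t + 227 = 162
⇒ t = -13.

-13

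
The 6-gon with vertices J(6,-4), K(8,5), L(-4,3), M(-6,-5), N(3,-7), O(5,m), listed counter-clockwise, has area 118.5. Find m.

-7

Write out the shoelace sum; only the two edges meeting at O involve m:
2·Area = [(3·m − 5·(-7)) + (5·(-4) − 6·m)] + 201
       = -3·m + 216 = 237
⇒ m = -7.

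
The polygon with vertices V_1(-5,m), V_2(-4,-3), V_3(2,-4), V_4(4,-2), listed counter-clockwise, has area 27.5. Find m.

2

Write out the shoelace sum; only the two edges meeting at V_1 involve m:
2·Area = [(4·m − (-5)·(-2)) + ((-5)·(-3) − (-4)·m)] + 34
       = 8·m + 39 = 55
⇒ m = 2.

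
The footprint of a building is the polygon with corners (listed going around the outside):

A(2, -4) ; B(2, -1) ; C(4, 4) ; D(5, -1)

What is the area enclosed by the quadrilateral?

A→B: (2)(-1) − (2)(-4) = 6
B→C: (2)(4) − (4)(-1) = 12
C→D: (4)(-1) − (5)(4) = -24
D→A: (5)(-4) − (2)(-1) = -18
Σ = -24
Area = |Σ|/2 = 12.

12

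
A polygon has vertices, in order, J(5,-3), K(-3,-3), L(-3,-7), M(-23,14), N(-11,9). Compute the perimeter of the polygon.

|JK| = √((-8)² + (0)²) = √64 = 8
|KL| = √((0)² + (-4)²) = √16 = 4
|LM| = √((-20)² + (21)²) = √841 = 29
|MN| = √((12)² + (-5)²) = √169 = 13
|NJ| = √((16)² + (-12)²) = √400 = 20
Perimeter = 8 + 4 + 29 + 13 + 20 = 74.

74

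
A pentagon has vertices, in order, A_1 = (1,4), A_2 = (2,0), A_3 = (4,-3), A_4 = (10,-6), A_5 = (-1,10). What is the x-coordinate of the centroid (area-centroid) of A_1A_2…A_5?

145/36

Apply Gauss's area formula. First the cross-terms c_i = x_i·y_{i+1} − x_{i+1}·y_i:
  -8, -6, 6, 94, -14  ⇒  2A = 72, A = 36.
Then Σ (x_i + x_{i+1})·c_i = 870, so x̄ = 870 / (6·36) = 145/36.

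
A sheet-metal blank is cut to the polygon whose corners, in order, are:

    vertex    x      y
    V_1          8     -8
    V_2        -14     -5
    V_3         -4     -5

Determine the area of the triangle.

15

Σ = (-152) + (50) + (72) = -30
Area = |Σ|/2 = 15.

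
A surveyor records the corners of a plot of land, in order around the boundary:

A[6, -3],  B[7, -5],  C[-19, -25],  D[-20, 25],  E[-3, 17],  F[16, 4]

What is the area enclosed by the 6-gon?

Apply the shoelace formula: 2A = Σ (x_i·y_{i+1} − x_{i+1}·y_i), indices taken mod 6.
Σ = (-9) + (-270) + (-975) + (-265) + (-284) + (-72) = -1875
Area = |Σ|/2 = 937.5.

937.5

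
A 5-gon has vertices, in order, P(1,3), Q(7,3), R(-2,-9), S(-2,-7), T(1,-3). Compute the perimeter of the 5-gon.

|PQ| = √((6)² + (0)²) = √36 = 6
|QR| = √((-9)² + (-12)²) = √225 = 15
|RS| = √((0)² + (2)²) = √4 = 2
|ST| = √((3)² + (4)²) = √25 = 5
|TP| = √((0)² + (6)²) = √36 = 6
Perimeter = 6 + 15 + 2 + 5 + 6 = 34.

34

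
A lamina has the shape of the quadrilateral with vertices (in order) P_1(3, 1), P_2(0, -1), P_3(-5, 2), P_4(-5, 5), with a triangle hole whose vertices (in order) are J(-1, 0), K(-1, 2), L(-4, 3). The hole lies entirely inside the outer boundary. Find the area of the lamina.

Outer boundary:
Apply the surveyor's formula: 2A = Σ (x_i·y_{i+1} − x_{i+1}·y_i), indices taken mod 4.
Σ = (-3) + (-5) + (-15) + (-20) = -43
Area = |Σ|/2 = 21.5.
Hole:
Apply the surveyor's formula: 2A = Σ (x_i·y_{i+1} − x_{i+1}·y_i), indices taken mod 3.
Σ = (-2) + (5) + (3) = 6
Area = |Σ|/2 = 3.
Net area = 21.5 − 3 = 18.5.

18.5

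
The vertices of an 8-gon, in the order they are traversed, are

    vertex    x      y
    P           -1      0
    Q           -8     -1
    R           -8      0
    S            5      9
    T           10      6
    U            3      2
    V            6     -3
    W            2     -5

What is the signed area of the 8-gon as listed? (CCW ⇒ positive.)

Apply Gauss's area formula: 2A = Σ (x_i·y_{i+1} − x_{i+1}·y_i), indices taken mod 8.
Cross-terms: 1, -8, -72, -60, 2, -21, -24, -5  ⇒  Σ = -187
Signed area = Σ/2 = -93.5 (negative ⇒ clockwise traversal).

-93.5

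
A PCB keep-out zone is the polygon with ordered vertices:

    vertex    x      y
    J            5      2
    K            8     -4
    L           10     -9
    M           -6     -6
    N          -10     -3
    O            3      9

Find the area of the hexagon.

J→K: (5)(-4) − (8)(2) = -36
K→L: (8)(-9) − (10)(-4) = -32
L→M: (10)(-6) − (-6)(-9) = -114
M→N: (-6)(-3) − (-10)(-6) = -42
N→O: (-10)(9) − (3)(-3) = -81
O→J: (3)(2) − (5)(9) = -39
Σ = -344
Area = |Σ|/2 = 172.

172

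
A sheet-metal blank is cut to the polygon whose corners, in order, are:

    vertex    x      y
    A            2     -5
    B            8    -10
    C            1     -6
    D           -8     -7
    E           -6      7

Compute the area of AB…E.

Apply the shoelace (surveyor's) formula: 2A = Σ (x_i·y_{i+1} − x_{i+1}·y_i), indices taken mod 5.
Σ = (20) + (-38) + (-55) + (-98) + (16) = -155
Area = |Σ|/2 = 77.5.

77.5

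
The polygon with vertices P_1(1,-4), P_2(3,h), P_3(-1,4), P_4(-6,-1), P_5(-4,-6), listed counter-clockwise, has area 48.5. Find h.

The doubled signed area Σ (x_i y_{i+1} − x_{i+1} y_i) is linear in h.
With h=0 it equals 103; the coefficient of h is 2 (from the two edges through P_2).
So 2·h + 103 = 2·48.5 = 97 ⇒ h = -3.

-3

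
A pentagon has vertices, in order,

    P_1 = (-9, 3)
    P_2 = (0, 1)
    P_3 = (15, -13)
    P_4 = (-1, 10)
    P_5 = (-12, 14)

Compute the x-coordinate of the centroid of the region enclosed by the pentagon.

-166/103

Apply the shoelace formula. First the cross-terms c_i = x_i·y_{i+1} − x_{i+1}·y_i:
  -9, -15, 137, 106, 90  ⇒  2A = 309, A = 154.5.
Then Σ (x_i + x_{i+1})·c_i = -1494, so x̄ = -1494 / (6·154.5) = -166/103.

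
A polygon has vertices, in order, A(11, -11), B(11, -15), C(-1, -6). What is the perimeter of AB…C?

32

|AB| = √((0)² + (-4)²) = √16 = 4
|BC| = √((-12)² + (9)²) = √225 = 15
|CA| = √((12)² + (-5)²) = √169 = 13
Perimeter = 4 + 15 + 13 = 32.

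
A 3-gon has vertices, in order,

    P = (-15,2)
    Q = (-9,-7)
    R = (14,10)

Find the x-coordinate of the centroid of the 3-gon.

-10/3

Apply the shoelace (surveyor's) formula. First the cross-terms c_i = x_i·y_{i+1} − x_{i+1}·y_i:
  123, 8, 178  ⇒  2A = 309, A = 154.5.
Then Σ (x_i + x_{i+1})·c_i = -3090, so x̄ = -3090 / (6·154.5) = -10/3.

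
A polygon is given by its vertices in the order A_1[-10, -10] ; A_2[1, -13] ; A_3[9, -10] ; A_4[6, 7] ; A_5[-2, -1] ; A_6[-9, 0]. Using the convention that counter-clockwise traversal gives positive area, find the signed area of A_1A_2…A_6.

A_1→A_2: (-10)(-13) − (1)(-10) = 140
A_2→A_3: (1)(-10) − (9)(-13) = 107
A_3→A_4: (9)(7) − (6)(-10) = 123
A_4→A_5: (6)(-1) − (-2)(7) = 8
A_5→A_6: (-2)(0) − (-9)(-1) = -9
A_6→A_1: (-9)(-10) − (-10)(0) = 90
Σ = 459
Signed area = Σ/2 = 229.5 (positive ⇒ counter-clockwise traversal).

229.5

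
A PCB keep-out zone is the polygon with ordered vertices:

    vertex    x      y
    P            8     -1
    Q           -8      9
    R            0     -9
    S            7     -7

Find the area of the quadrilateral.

124

Apply the shoelace (surveyor's) formula: 2A = Σ (x_i·y_{i+1} − x_{i+1}·y_i), indices taken mod 4.
Σ = (64) + (72) + (63) + (49) = 248
Area = |Σ|/2 = 124.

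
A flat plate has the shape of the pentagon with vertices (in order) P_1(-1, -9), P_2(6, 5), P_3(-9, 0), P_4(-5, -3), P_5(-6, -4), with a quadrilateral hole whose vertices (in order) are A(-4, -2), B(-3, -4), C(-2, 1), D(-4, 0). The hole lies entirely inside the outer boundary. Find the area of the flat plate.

Outer boundary:
Σ = (49) + (45) + (27) + (2) + (50) = 173
Area = |Σ|/2 = 86.5.
Hole:
Apply the shoelace formula: 2A = Σ (x_i·y_{i+1} − x_{i+1}·y_i), indices taken mod 4.
Σ = (10) + (-11) + (4) + (8) = 11
Area = |Σ|/2 = 5.5.
Net area = 86.5 − 5.5 = 81.

81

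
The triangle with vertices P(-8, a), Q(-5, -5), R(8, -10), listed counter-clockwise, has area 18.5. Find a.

The doubled signed area Σ (x_i y_{i+1} − x_{i+1} y_i) is linear in a.
With a=0 it equals 50; the coefficient of a is 13 (from the two edges through P).
So 13·a + 50 = 2·18.5 = 37 ⇒ a = -1.

-1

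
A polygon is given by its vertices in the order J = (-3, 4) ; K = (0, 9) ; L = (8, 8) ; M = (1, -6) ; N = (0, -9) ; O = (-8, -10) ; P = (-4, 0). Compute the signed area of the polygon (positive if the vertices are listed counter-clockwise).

-146

Apply the shoelace (surveyor's) formula: 2A = Σ (x_i·y_{i+1} − x_{i+1}·y_i), indices taken mod 7.
J→K: (-3)(9) − (0)(4) = -27
K→L: (0)(8) − (8)(9) = -72
L→M: (8)(-6) − (1)(8) = -56
M→N: (1)(-9) − (0)(-6) = -9
N→O: (0)(-10) − (-8)(-9) = -72
O→P: (-8)(0) − (-4)(-10) = -40
P→J: (-4)(4) − (-3)(0) = -16
Σ = -292
Signed area = Σ/2 = -146 (negative ⇒ clockwise traversal).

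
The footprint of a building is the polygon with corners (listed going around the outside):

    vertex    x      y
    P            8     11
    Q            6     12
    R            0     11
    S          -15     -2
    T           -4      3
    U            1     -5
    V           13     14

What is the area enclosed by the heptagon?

167.5

Σ = (30) + (66) + (165) + (-53) + (17) + (79) + (31) = 335
Area = |Σ|/2 = 167.5.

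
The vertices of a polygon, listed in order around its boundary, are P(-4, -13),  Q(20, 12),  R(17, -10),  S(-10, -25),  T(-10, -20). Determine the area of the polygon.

358.5

Apply the shoelace (surveyor's) formula: 2A = Σ (x_i·y_{i+1} − x_{i+1}·y_i), indices taken mod 5.
Σ = (212) + (-404) + (-525) + (-50) + (50) = -717
Area = |Σ|/2 = 358.5.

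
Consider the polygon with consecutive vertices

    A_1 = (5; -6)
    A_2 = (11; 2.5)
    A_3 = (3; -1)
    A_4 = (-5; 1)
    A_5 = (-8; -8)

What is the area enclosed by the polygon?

Apply the shoelace (surveyor's) formula: 2A = Σ (x_i·y_{i+1} − x_{i+1}·y_i), indices taken mod 5.
Cross-terms: 78.5, -18.5, -2, 48, 88  ⇒  Σ = 194
Area = |Σ|/2 = 97.

97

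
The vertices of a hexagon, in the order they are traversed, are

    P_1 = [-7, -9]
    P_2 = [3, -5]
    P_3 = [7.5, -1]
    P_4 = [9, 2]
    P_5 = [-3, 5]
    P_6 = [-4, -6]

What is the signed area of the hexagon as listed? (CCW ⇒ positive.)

101.75

Apply the shoelace formula: 2A = Σ (x_i·y_{i+1} − x_{i+1}·y_i), indices taken mod 6.
Cross-terms: 62, 34.5, 24, 51, 38, -6  ⇒  Σ = 203.5
Signed area = Σ/2 = 101.75 (positive ⇒ counter-clockwise traversal).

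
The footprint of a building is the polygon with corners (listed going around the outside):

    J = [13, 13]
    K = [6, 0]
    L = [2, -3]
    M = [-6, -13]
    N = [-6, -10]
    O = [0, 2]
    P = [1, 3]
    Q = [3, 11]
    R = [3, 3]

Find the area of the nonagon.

97

Apply Gauss's area formula: 2A = Σ (x_i·y_{i+1} − x_{i+1}·y_i), indices taken mod 9.
J→K: (13)(0) − (6)(13) = -78
K→L: (6)(-3) − (2)(0) = -18
L→M: (2)(-13) − (-6)(-3) = -44
M→N: (-6)(-10) − (-6)(-13) = -18
N→O: (-6)(2) − (0)(-10) = -12
O→P: (0)(3) − (1)(2) = -2
P→Q: (1)(11) − (3)(3) = 2
Q→R: (3)(3) − (3)(11) = -24
R→J: (3)(13) − (13)(3) = 0
Σ = -194
Area = |Σ|/2 = 97.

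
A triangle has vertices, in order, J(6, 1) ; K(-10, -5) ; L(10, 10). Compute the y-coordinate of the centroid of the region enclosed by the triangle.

2

Apply the shoelace (surveyor's) formula. First the cross-terms c_i = x_i·y_{i+1} − x_{i+1}·y_i:
  -20, -50, -50  ⇒  2A = -120, A = -60.
Then Σ (y_i + y_{i+1})·c_i = -720, so ȳ = -720 / (6·(-60)) = 2.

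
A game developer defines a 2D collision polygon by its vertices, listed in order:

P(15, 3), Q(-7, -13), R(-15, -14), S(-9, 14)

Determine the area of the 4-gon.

422

Apply Gauss's area formula: 2A = Σ (x_i·y_{i+1} − x_{i+1}·y_i), indices taken mod 4.
Σ = (-174) + (-97) + (-336) + (-237) = -844
Area = |Σ|/2 = 422.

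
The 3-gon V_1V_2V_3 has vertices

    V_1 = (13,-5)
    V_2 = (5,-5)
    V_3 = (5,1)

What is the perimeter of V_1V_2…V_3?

|V_1V_2| = √((-8)² + (0)²) = √64 = 8
|V_2V_3| = √((0)² + (6)²) = √36 = 6
|V_3V_1| = √((8)² + (-6)²) = √100 = 10
Perimeter = 8 + 6 + 10 = 24.

24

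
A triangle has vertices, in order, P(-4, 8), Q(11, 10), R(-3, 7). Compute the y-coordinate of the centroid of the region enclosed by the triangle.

25/3

Apply the shoelace formula. First the cross-terms c_i = x_i·y_{i+1} − x_{i+1}·y_i:
  -128, 107, 4  ⇒  2A = -17, A = -8.5.
Then Σ (y_i + y_{i+1})·c_i = -425, so ȳ = -425 / (6·(-8.5)) = 25/3.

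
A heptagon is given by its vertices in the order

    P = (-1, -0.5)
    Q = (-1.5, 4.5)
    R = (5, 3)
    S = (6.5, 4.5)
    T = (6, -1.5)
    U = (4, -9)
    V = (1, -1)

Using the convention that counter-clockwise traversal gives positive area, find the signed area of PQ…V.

-55.25

Apply the shoelace (surveyor's) formula: 2A = Σ (x_i·y_{i+1} − x_{i+1}·y_i), indices taken mod 7.
Cross-terms: -5.25, -27, 3, -36.75, -48, 5, -1.5  ⇒  Σ = -110.5
Signed area = Σ/2 = -55.25 (negative ⇒ clockwise traversal).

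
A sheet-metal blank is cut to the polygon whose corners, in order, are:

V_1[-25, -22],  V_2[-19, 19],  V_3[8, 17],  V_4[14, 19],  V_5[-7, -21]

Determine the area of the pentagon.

Apply Gauss's area formula: 2A = Σ (x_i·y_{i+1} − x_{i+1}·y_i), indices taken mod 5.
Σ = (-893) + (-475) + (-86) + (-161) + (-371) = -1986
Area = |Σ|/2 = 993.

993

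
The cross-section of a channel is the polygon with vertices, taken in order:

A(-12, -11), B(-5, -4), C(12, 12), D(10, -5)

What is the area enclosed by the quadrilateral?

184.5

A→B: (-12)(-4) − (-5)(-11) = -7
B→C: (-5)(12) − (12)(-4) = -12
C→D: (12)(-5) − (10)(12) = -180
D→A: (10)(-11) − (-12)(-5) = -170
Σ = -369
Area = |Σ|/2 = 184.5.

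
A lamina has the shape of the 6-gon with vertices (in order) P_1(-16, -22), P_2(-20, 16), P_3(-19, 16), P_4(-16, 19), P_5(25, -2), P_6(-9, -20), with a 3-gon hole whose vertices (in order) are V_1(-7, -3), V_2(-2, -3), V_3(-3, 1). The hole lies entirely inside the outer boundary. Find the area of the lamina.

Outer boundary:
Apply the shoelace (surveyor's) formula: 2A = Σ (x_i·y_{i+1} − x_{i+1}·y_i), indices taken mod 6.
P_1→P_2: (-16)(16) − (-20)(-22) = -696
P_2→P_3: (-20)(16) − (-19)(16) = -16
P_3→P_4: (-19)(19) − (-16)(16) = -105
P_4→P_5: (-16)(-2) − (25)(19) = -443
P_5→P_6: (25)(-20) − (-9)(-2) = -518
P_6→P_1: (-9)(-22) − (-16)(-20) = -122
Σ = -1900
Area = |Σ|/2 = 950.
Hole:
Apply the shoelace formula: 2A = Σ (x_i·y_{i+1} − x_{i+1}·y_i), indices taken mod 3.
V_1→V_2: (-7)(-3) − (-2)(-3) = 15
V_2→V_3: (-2)(1) − (-3)(-3) = -11
V_3→V_1: (-3)(-3) − (-7)(1) = 16
Σ = 20
Area = |Σ|/2 = 10.
Net area = 950 − 10 = 940.

940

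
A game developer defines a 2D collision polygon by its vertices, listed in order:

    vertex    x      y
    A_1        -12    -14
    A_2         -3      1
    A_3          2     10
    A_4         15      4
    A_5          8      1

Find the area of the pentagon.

172.5

Σ = (-54) + (-32) + (-142) + (-17) + (-100) = -345
Area = |Σ|/2 = 172.5.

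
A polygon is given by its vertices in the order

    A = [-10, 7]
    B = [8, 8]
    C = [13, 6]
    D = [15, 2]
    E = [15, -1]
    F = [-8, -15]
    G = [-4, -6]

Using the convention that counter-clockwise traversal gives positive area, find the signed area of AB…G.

Σ = (-136) + (-56) + (-64) + (-45) + (-233) + (-12) + (-88) = -634
Signed area = Σ/2 = -317 (negative ⇒ clockwise traversal).

-317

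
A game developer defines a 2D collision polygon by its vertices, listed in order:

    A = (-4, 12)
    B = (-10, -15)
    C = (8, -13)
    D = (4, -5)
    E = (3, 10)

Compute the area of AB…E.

Apply Gauss's area formula: 2A = Σ (x_i·y_{i+1} − x_{i+1}·y_i), indices taken mod 5.
Cross-terms: 180, 250, 12, 55, 76  ⇒  Σ = 573
Area = |Σ|/2 = 286.5.

286.5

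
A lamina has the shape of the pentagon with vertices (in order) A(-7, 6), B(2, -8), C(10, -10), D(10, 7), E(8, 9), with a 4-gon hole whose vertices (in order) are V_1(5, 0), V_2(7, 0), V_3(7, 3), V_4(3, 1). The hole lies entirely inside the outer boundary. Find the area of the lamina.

Outer boundary:
A→B: (-7)(-8) − (2)(6) = 44
B→C: (2)(-10) − (10)(-8) = 60
C→D: (10)(7) − (10)(-10) = 170
D→E: (10)(9) − (8)(7) = 34
E→A: (8)(6) − (-7)(9) = 111
Σ = 419
Area = |Σ|/2 = 209.5.
Hole:
Σ = (0) + (21) + (-2) + (-5) = 14
Area = |Σ|/2 = 7.
Net area = 209.5 − 7 = 202.5.

202.5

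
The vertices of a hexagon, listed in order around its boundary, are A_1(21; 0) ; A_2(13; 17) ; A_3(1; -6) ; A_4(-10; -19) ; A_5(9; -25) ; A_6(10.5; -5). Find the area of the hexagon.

Apply the shoelace formula: 2A = Σ (x_i·y_{i+1} − x_{i+1}·y_i), indices taken mod 6.
A_1→A_2: (21)(17) − (13)(0) = 357
A_2→A_3: (13)(-6) − (1)(17) = -95
A_3→A_4: (1)(-19) − (-10)(-6) = -79
A_4→A_5: (-10)(-25) − (9)(-19) = 421
A_5→A_6: (9)(-5) − (10.5)(-25) = 217.5
A_6→A_1: (10.5)(0) − (21)(-5) = 105
Σ = 926.5
Area = |Σ|/2 = 463.25.

463.25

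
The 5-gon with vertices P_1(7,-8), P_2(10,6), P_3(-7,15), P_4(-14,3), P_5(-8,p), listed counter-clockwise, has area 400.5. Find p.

Write out the shoelace sum; only the two edges meeting at P_5 involve p:
2·Area = [((-14)·p − (-8)·3) + ((-8)·(-8) − 7·p)] + 503
       = -21·p + 591 = 801
⇒ p = -10.

-10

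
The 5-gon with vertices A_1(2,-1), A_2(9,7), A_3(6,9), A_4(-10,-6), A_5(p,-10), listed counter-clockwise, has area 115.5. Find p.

Write out the shoelace sum; only the two edges meeting at A_5 involve p:
2·Area = [((-10)·(-10) − p·(-6)) + (p·(-1) − 2·(-10))] + 116
       = 5·p + 236 = 231
⇒ p = -1.

-1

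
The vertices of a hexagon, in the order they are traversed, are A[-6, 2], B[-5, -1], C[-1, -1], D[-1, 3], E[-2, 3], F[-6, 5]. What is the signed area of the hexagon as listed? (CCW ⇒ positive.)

Cross-terms: 16, 4, -4, 3, 8, 18  ⇒  Σ = 45
Signed area = Σ/2 = 22.5 (positive ⇒ counter-clockwise traversal).

22.5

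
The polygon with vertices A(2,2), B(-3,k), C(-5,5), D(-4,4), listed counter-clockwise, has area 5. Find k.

5

The doubled signed area Σ (x_i y_{i+1} − x_{i+1} y_i) is linear in k.
With k=0 it equals -25; the coefficient of k is 7 (from the two edges through B).
So 7·k + -25 = 2·5 = 10 ⇒ k = 5.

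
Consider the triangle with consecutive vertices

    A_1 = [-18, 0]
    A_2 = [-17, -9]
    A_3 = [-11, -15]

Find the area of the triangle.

Apply the shoelace formula: 2A = Σ (x_i·y_{i+1} − x_{i+1}·y_i), indices taken mod 3.
Σ = (162) + (156) + (-270) = 48
Area = |Σ|/2 = 24.

24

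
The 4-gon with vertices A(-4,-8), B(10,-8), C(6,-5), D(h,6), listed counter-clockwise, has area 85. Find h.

0

Write out the shoelace sum; only the two edges meeting at D involve h:
2·Area = [(6·6 − h·(-5)) + (h·(-8) − (-4)·6)] + 110
       = -3·h + 170 = 170
⇒ h = 0.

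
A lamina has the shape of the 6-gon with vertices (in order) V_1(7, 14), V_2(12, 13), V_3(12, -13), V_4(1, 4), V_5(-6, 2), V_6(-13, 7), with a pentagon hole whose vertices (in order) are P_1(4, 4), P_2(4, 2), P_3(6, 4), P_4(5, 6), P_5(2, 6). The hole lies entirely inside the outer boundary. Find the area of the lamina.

267.5

Outer boundary:
Σ = (-77) + (-312) + (61) + (26) + (-16) + (-231) = -549
Area = |Σ|/2 = 274.5.
Hole:
Apply Gauss's area formula: 2A = Σ (x_i·y_{i+1} − x_{i+1}·y_i), indices taken mod 5.
Cross-terms: -8, 4, 16, 18, -16  ⇒  Σ = 14
Area = |Σ|/2 = 7.
Net area = 274.5 − 7 = 267.5.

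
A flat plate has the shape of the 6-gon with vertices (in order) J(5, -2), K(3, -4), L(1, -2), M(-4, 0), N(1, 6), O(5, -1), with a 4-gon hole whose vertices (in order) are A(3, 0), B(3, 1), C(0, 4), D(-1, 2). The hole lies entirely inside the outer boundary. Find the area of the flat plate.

35.5

Outer boundary:
Apply the shoelace formula: 2A = Σ (x_i·y_{i+1} − x_{i+1}·y_i), indices taken mod 6.
Σ = (-14) + (-2) + (-8) + (-24) + (-31) + (-5) = -84
Area = |Σ|/2 = 42.
Hole:
Apply Gauss's area formula: 2A = Σ (x_i·y_{i+1} − x_{i+1}·y_i), indices taken mod 4.
Cross-terms: 3, 12, 4, -6  ⇒  Σ = 13
Area = |Σ|/2 = 6.5.
Net area = 42 − 6.5 = 35.5.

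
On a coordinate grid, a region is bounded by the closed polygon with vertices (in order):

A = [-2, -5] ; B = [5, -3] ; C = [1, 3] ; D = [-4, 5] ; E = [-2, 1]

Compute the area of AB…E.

42

Apply the shoelace (surveyor's) formula: 2A = Σ (x_i·y_{i+1} − x_{i+1}·y_i), indices taken mod 5.
A→B: (-2)(-3) − (5)(-5) = 31
B→C: (5)(3) − (1)(-3) = 18
C→D: (1)(5) − (-4)(3) = 17
D→E: (-4)(1) − (-2)(5) = 6
E→A: (-2)(-5) − (-2)(1) = 12
Σ = 84
Area = |Σ|/2 = 42.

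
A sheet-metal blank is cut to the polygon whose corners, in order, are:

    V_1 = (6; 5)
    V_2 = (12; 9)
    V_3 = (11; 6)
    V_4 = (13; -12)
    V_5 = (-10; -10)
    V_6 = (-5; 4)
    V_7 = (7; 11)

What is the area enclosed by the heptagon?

348.5

V_1→V_2: (6)(9) − (12)(5) = -6
V_2→V_3: (12)(6) − (11)(9) = -27
V_3→V_4: (11)(-12) − (13)(6) = -210
V_4→V_5: (13)(-10) − (-10)(-12) = -250
V_5→V_6: (-10)(4) − (-5)(-10) = -90
V_6→V_7: (-5)(11) − (7)(4) = -83
V_7→V_1: (7)(5) − (6)(11) = -31
Σ = -697
Area = |Σ|/2 = 348.5.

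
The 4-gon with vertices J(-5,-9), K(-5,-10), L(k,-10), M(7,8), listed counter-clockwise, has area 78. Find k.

3

The doubled signed area Σ (x_i y_{i+1} − x_{i+1} y_i) is linear in k.
With k=0 it equals 102; the coefficient of k is 18 (from the two edges through L).
So 18·k + 102 = 2·78 = 156 ⇒ k = 3.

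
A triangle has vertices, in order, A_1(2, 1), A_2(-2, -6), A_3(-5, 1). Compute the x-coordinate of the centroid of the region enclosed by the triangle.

-5/3

Apply the surveyor's formula. First the cross-terms c_i = x_i·y_{i+1} − x_{i+1}·y_i:
  -10, -32, -7  ⇒  2A = -49, A = -24.5.
Then Σ (x_i + x_{i+1})·c_i = 245, so x̄ = 245 / (6·(-24.5)) = -5/3.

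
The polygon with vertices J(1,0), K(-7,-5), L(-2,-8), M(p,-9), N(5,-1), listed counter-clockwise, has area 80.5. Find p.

The doubled signed area Σ (x_i y_{i+1} − x_{i+1} y_i) is linear in p.
With p=0 it equals 105; the coefficient of p is 7 (from the two edges through M).
So 7·p + 105 = 2·80.5 = 161 ⇒ p = 8.

8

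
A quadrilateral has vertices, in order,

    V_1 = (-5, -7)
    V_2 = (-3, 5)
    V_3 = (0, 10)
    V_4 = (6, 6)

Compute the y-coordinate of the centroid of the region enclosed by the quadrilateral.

653/222

Apply the surveyor's formula. First the cross-terms c_i = x_i·y_{i+1} − x_{i+1}·y_i:
  -46, -30, -60, -12  ⇒  2A = -148, A = -74.
Then Σ (y_i + y_{i+1})·c_i = -1306, so ȳ = -1306 / (6·(-74)) = 653/222.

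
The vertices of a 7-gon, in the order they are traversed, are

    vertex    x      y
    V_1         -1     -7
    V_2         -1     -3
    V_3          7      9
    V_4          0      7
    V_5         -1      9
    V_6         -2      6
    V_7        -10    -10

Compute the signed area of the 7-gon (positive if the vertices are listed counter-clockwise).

108

Σ = (-4) + (12) + (49) + (7) + (12) + (80) + (60) = 216
Signed area = Σ/2 = 108 (positive ⇒ counter-clockwise traversal).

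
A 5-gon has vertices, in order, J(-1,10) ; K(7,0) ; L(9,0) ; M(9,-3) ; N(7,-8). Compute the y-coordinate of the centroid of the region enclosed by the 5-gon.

Apply Gauss's area formula. First the cross-terms c_i = x_i·y_{i+1} − x_{i+1}·y_i:
  -70, 0, -27, -51, 62  ⇒  2A = -86, A = -43.
Then Σ (y_i + y_{i+1})·c_i = 66, so ȳ = 66 / (6·(-43)) = -11/43.

-11/43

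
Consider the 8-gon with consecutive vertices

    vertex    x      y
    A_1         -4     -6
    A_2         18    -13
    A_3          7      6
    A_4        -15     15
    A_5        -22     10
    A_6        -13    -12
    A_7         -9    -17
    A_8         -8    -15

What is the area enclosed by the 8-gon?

614

A_1→A_2: (-4)(-13) − (18)(-6) = 160
A_2→A_3: (18)(6) − (7)(-13) = 199
A_3→A_4: (7)(15) − (-15)(6) = 195
A_4→A_5: (-15)(10) − (-22)(15) = 180
A_5→A_6: (-22)(-12) − (-13)(10) = 394
A_6→A_7: (-13)(-17) − (-9)(-12) = 113
A_7→A_8: (-9)(-15) − (-8)(-17) = -1
A_8→A_1: (-8)(-6) − (-4)(-15) = -12
Σ = 1228
Area = |Σ|/2 = 614.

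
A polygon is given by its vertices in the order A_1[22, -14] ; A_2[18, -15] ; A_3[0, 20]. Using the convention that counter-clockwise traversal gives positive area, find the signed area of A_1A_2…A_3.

Apply Gauss's area formula: 2A = Σ (x_i·y_{i+1} − x_{i+1}·y_i), indices taken mod 3.
A_1→A_2: (22)(-15) − (18)(-14) = -78
A_2→A_3: (18)(20) − (0)(-15) = 360
A_3→A_1: (0)(-14) − (22)(20) = -440
Σ = -158
Signed area = Σ/2 = -79 (negative ⇒ clockwise traversal).

-79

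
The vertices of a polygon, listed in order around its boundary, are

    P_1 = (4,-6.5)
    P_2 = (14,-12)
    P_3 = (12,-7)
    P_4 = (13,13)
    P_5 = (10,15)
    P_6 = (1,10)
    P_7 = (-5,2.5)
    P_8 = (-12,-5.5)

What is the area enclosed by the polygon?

348

Apply the shoelace formula: 2A = Σ (x_i·y_{i+1} − x_{i+1}·y_i), indices taken mod 8.
Cross-terms: 43, 46, 247, 65, 85, 52.5, 57.5, 100  ⇒  Σ = 696
Area = |Σ|/2 = 348.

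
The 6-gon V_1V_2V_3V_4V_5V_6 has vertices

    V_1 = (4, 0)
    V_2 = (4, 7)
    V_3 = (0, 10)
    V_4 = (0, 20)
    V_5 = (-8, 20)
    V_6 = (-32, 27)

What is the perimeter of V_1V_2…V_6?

100

|V_1V_2| = √((0)² + (7)²) = √49 = 7
|V_2V_3| = √((-4)² + (3)²) = √25 = 5
|V_3V_4| = √((0)² + (10)²) = √100 = 10
|V_4V_5| = √((-8)² + (0)²) = √64 = 8
|V_5V_6| = √((-24)² + (7)²) = √625 = 25
|V_6V_1| = √((36)² + (-27)²) = √2025 = 45
Perimeter = 7 + 5 + 10 + 8 + 25 + 45 = 100.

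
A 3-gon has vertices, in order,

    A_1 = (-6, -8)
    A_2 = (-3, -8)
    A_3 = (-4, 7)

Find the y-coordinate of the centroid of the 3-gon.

Apply the surveyor's formula. First the cross-terms c_i = x_i·y_{i+1} − x_{i+1}·y_i:
  24, -53, 74  ⇒  2A = 45, A = 22.5.
Then Σ (y_i + y_{i+1})·c_i = -405, so ȳ = -405 / (6·22.5) = -3.

-3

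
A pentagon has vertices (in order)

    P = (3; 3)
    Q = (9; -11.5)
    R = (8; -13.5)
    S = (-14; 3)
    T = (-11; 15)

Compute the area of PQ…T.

255.5

Apply the surveyor's formula: 2A = Σ (x_i·y_{i+1} − x_{i+1}·y_i), indices taken mod 5.
Σ = (-61.5) + (-29.5) + (-165) + (-177) + (-78) = -511
Area = |Σ|/2 = 255.5.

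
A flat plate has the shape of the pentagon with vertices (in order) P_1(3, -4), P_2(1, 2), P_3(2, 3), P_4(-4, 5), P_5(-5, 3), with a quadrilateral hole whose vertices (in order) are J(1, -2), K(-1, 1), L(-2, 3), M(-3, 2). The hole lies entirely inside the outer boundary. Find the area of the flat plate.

24

Outer boundary:
Apply the shoelace formula: 2A = Σ (x_i·y_{i+1} − x_{i+1}·y_i), indices taken mod 5.
Σ = (10) + (-1) + (22) + (13) + (11) = 55
Area = |Σ|/2 = 27.5.
Hole:
Σ = (-1) + (-1) + (5) + (4) = 7
Area = |Σ|/2 = 3.5.
Net area = 27.5 − 3.5 = 24.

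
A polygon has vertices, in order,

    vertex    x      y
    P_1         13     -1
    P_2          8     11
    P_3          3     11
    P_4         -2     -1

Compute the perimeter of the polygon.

46

|P_1P_2| = √((-5)² + (12)²) = √169 = 13
|P_2P_3| = √((-5)² + (0)²) = √25 = 5
|P_3P_4| = √((-5)² + (-12)²) = √169 = 13
|P_4P_1| = √((15)² + (0)²) = √225 = 15
Perimeter = 13 + 5 + 13 + 15 = 46.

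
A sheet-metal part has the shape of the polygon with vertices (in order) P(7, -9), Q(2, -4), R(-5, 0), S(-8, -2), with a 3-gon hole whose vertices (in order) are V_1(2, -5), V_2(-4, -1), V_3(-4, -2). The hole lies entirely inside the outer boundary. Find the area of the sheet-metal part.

30

Outer boundary:
Apply the shoelace formula: 2A = Σ (x_i·y_{i+1} − x_{i+1}·y_i), indices taken mod 4.
Σ = (-10) + (-20) + (10) + (86) = 66
Area = |Σ|/2 = 33.
Hole:
Apply the shoelace (surveyor's) formula: 2A = Σ (x_i·y_{i+1} − x_{i+1}·y_i), indices taken mod 3.
Cross-terms: -22, 4, 24  ⇒  Σ = 6
Area = |Σ|/2 = 3.
Net area = 33 − 3 = 30.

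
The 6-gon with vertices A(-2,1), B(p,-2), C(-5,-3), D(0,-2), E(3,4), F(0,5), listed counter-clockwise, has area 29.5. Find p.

-6

Write out the shoelace sum; only the two edges meeting at B involve p:
2·Area = [((-2)·(-2) − p·1) + (p·(-3) − (-5)·(-2))] + 41
       = -4·p + 35 = 59
⇒ p = -6.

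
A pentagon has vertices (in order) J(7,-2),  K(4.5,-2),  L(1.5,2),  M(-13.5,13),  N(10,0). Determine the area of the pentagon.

Apply Gauss's area formula: 2A = Σ (x_i·y_{i+1} − x_{i+1}·y_i), indices taken mod 5.
Σ = (-5) + (12) + (46.5) + (-130) + (-20) = -96.5
Area = |Σ|/2 = 48.25.

48.25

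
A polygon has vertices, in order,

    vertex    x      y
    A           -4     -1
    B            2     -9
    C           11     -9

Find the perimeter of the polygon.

|AB| = √((6)² + (-8)²) = √100 = 10
|BC| = √((9)² + (0)²) = √81 = 9
|CA| = √((-15)² + (8)²) = √289 = 17
Perimeter = 10 + 9 + 17 = 36.

36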